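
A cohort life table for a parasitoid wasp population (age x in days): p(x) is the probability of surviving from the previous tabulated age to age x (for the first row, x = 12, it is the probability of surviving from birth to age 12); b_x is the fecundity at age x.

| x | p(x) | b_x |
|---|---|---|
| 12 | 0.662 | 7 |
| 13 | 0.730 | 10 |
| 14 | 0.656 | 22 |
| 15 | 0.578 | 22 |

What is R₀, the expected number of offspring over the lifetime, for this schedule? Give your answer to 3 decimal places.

Survivorship from birth: l_x = p_12·p_13·…·p_x.
  l_12 = 0.66200
  l_13 = 0.48326
  l_14 = 0.31702
  l_15 = 0.18324
R₀ = Σ l_x b_x:
  age 12: 0.66200 × 7 = 4.6340
  age 13: 0.48326 × 10 = 4.8326
  age 14: 0.31702 × 22 = 6.9744
  age 15: 0.18324 × 22 = 4.0313
R₀ = 4.6340 + 4.8326 + 6.9744 + 4.0313 = 20.4723

20.472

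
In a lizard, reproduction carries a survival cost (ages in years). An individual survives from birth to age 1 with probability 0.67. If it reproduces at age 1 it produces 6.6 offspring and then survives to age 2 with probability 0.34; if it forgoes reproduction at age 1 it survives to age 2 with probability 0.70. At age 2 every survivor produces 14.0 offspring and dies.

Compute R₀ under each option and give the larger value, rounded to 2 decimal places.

7.61

breed at age 1: R₀ = 0.67 × (6.6 + 0.34 × 14.0) = 0.67 × 11.3600 = 7.6112
delay to age 2: R₀ = 0.67 × (0.70 × 14.0) = 0.67 × 9.8000 = 6.5660
Higher: breed at age 1 (7.6112).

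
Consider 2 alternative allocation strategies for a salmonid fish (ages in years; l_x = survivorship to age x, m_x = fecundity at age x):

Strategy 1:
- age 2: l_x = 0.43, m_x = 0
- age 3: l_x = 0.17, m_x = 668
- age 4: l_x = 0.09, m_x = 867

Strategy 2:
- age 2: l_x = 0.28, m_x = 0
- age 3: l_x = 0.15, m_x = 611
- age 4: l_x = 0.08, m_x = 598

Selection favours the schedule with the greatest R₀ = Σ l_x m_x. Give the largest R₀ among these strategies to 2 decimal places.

Strategy 1: R₀ = 0.43×0 + 0.17×668 + 0.09×867 = 191.5900
Strategy 2: R₀ = 0.28×0 + 0.15×611 + 0.08×598 = 139.4900
Highest R₀: strategy 1 with 191.5900.

191.59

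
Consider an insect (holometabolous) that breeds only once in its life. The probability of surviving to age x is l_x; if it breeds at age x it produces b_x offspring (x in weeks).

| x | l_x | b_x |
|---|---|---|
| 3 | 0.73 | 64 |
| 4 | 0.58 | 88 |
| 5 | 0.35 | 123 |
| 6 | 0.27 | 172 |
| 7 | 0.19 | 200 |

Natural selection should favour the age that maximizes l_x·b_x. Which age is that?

Expected offspring if breeding at age x = l_x × b_x:
  age 3: 0.73 × 64 = 46.720
  age 4: 0.58 × 88 = 51.040
  age 5: 0.35 × 123 = 43.050
  age 6: 0.27 × 172 = 46.440
  age 7: 0.19 × 200 = 38.000
Maximum at age 4 (51.040).

4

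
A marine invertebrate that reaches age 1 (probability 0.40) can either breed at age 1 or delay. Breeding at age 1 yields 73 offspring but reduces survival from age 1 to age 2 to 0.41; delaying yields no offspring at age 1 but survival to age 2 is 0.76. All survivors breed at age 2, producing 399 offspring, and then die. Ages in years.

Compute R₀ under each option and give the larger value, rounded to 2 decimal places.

breed at age 1: R₀ = 0.40 × (73 + 0.41 × 399) = 0.40 × 236.5900 = 94.6360
delay to age 2: R₀ = 0.40 × (0.76 × 399) = 0.40 × 303.2400 = 121.2960
Higher: delay to age 2 (121.2960).

121.30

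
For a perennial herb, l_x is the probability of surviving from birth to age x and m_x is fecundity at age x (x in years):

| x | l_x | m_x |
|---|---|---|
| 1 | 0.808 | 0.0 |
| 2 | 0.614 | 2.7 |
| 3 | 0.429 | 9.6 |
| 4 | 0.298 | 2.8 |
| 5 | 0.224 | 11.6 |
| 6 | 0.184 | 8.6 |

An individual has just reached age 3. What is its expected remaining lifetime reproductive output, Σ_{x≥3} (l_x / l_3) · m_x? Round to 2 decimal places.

21.29

l_3 = 0.429. Conditional survival from age 3 to x is l_x / l_3.
  x=3: (0.429/0.429) × 9.6 = 9.6000
  x=4: (0.298/0.429) × 2.8 = 1.9450
  x=5: (0.224/0.429) × 11.6 = 6.0569
  x=6: (0.184/0.429) × 8.6 = 3.6886
Sum = 9.6000 + 1.9450 + 6.0569 + 3.6886 = 21.2904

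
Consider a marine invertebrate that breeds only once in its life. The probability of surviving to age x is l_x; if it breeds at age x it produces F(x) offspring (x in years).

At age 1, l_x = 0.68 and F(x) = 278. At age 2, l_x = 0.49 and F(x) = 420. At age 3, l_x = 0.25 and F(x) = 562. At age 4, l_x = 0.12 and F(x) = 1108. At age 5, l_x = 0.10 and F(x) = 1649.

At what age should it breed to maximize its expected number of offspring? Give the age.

2

Expected offspring if breeding at age x = l_x × F(x):
  age 1: 0.68 × 278 = 189.040
  age 2: 0.49 × 420 = 205.800
  age 3: 0.25 × 562 = 140.500
  age 4: 0.12 × 1108 = 132.960
  age 5: 0.10 × 1649 = 164.900
Maximum at age 2 (205.800).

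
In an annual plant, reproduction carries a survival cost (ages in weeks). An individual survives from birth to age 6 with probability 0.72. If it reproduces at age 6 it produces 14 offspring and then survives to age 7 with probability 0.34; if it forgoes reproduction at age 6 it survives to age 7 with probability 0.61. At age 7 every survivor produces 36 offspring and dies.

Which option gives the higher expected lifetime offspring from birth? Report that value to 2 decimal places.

18.89

breed at age 6: R₀ = 0.72 × (14 + 0.34 × 36) = 0.72 × 26.2400 = 18.8928
delay to age 7: R₀ = 0.72 × (0.61 × 36) = 0.72 × 21.9600 = 15.8112
Higher: breed at age 6 (18.8928).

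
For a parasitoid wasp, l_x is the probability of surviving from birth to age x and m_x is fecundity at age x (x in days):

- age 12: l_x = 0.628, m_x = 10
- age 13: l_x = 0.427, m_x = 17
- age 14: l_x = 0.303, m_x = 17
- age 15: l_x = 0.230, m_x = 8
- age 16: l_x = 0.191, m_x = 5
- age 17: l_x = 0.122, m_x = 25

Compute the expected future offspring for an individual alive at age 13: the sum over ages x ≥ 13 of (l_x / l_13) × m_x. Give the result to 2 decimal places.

l_13 = 0.427. Conditional survival from age 13 to x is l_x / l_13.
  x=13: (0.427/0.427) × 17 = 17.0000
  x=14: (0.303/0.427) × 17 = 12.0632
  x=15: (0.230/0.427) × 8 = 4.3091
  x=16: (0.191/0.427) × 5 = 2.2365
  x=17: (0.122/0.427) × 25 = 7.1429
Sum = 17.0000 + 12.0632 + 4.3091 + 2.2365 + 7.1429 = 42.7518

42.75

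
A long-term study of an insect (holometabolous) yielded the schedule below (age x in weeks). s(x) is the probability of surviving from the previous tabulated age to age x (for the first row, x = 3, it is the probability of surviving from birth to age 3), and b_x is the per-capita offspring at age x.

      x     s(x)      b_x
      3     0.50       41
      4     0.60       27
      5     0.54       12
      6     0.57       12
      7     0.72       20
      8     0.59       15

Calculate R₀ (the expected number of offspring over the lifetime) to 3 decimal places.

Survivorship from birth: l_x = s_3·s_4·…·s_x.
  l_3 = 0.50000
  l_4 = 0.30000
  l_5 = 0.16200
  l_6 = 0.09234
  l_7 = 0.06648
  l_8 = 0.03923
R₀ = Σ l_x b_x:
  age 3: 0.50000 × 41 = 20.5000
  age 4: 0.30000 × 27 = 8.1000
  age 5: 0.16200 × 12 = 1.9440
  age 6: 0.09234 × 12 = 1.1081
  age 7: 0.06648 × 20 = 1.3296
  age 8: 0.03923 × 15 = 0.5885
R₀ = 20.5000 + 8.1000 + 1.9440 + 1.1081 + 1.3296 + 0.5885 = 33.5701

33.570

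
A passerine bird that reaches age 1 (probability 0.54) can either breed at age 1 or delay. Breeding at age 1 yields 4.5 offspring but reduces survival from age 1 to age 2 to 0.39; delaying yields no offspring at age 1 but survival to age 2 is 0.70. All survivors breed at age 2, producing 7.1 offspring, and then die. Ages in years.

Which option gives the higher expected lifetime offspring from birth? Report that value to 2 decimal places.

breed at age 1: R₀ = 0.54 × (4.5 + 0.39 × 7.1) = 0.54 × 7.2690 = 3.9253
delay to age 2: R₀ = 0.54 × (0.70 × 7.1) = 0.54 × 4.9700 = 2.6838
Higher: breed at age 1 (3.9253).

3.93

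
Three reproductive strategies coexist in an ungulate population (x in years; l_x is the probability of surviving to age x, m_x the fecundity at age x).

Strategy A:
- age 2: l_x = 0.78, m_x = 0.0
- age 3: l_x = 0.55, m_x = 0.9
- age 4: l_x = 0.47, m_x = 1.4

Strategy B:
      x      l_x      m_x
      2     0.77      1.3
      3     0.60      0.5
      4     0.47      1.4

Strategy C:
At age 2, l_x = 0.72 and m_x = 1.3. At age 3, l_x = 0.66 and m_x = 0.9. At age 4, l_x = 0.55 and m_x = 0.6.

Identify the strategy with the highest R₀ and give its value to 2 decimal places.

Strategy A: R₀ = 0.78×0.0 + 0.55×0.9 + 0.47×1.4 = 1.1530
Strategy B: R₀ = 0.77×1.3 + 0.60×0.5 + 0.47×1.4 = 1.9590
Strategy C: R₀ = 0.72×1.3 + 0.66×0.9 + 0.55×0.6 = 1.8600
Highest R₀: strategy B with 1.9590.

1.96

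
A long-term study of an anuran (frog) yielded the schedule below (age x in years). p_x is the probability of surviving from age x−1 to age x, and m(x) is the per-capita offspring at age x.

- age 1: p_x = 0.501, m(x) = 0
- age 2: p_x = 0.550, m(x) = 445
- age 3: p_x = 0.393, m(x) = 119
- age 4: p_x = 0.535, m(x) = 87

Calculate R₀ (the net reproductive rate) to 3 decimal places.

140.547

Survivorship from birth: l_x = p_1·p_2·…·p_x.
  l_1 = 0.50100
  l_2 = 0.27555
  l_3 = 0.10829
  l_4 = 0.05794
R₀ = Σ l_x m(x):
  age 1: 0.50100 × 0 = 0.0000
  age 2: 0.27555 × 445 = 122.6198
  age 3: 0.10829 × 119 = 12.8865
  age 4: 0.05794 × 87 = 5.0408
R₀ = 0.0000 + 122.6198 + 12.8865 + 5.0408 = 140.5470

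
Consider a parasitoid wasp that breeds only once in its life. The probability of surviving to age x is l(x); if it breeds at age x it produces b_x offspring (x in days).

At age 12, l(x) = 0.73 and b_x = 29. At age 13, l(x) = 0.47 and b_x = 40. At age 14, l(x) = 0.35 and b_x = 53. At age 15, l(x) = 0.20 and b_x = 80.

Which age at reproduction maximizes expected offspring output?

12

Expected offspring if breeding at age x = l(x) × b_x:
  age 12: 0.73 × 29 = 21.170
  age 13: 0.47 × 40 = 18.800
  age 14: 0.35 × 53 = 18.550
  age 15: 0.20 × 80 = 16.000
Maximum at age 12 (21.170).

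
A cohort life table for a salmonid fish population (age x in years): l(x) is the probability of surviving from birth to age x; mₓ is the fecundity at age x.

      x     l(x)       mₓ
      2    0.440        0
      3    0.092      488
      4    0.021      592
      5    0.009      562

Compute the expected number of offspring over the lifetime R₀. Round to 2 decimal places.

R₀ = Σ l(x) mₓ:
  age 2: 0.440 × 0 = 0.0000
  age 3: 0.092 × 488 = 44.8960
  age 4: 0.021 × 592 = 12.4320
  age 5: 0.009 × 562 = 5.0580
R₀ = 0.0000 + 44.8960 + 12.4320 + 5.0580 = 62.3860

62.39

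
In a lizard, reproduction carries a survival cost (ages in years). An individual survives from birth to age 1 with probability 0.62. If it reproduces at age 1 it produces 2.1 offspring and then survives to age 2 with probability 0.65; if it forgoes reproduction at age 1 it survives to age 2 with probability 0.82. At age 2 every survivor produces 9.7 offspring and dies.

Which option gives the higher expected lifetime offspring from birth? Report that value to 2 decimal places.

5.21

breed at age 1: R₀ = 0.62 × (2.1 + 0.65 × 9.7) = 0.62 × 8.4050 = 5.2111
delay to age 2: R₀ = 0.62 × (0.82 × 9.7) = 0.62 × 7.9540 = 4.9315
Higher: breed at age 1 (5.2111).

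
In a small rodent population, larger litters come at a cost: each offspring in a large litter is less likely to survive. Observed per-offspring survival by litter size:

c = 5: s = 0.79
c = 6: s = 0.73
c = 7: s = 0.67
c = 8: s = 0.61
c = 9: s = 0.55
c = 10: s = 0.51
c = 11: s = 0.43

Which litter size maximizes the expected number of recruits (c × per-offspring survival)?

10

Expected recruits = c × s(c):
  c=5: 5 × 0.79 = 3.950
  c=6: 6 × 0.73 = 4.380
  c=7: 7 × 0.67 = 4.690
  c=8: 8 × 0.61 = 4.880
  c=9: 9 × 0.55 = 4.950
  c=10: 10 × 0.51 = 5.100
  c=11: 11 × 0.43 = 4.730
Maximum at c = 10 (5.100 recruits).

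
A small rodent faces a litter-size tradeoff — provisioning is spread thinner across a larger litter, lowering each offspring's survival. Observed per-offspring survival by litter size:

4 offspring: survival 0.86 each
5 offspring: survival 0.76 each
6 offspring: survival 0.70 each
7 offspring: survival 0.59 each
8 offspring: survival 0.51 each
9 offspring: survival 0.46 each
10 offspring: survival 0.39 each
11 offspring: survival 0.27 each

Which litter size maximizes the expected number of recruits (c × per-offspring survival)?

Expected recruits = c × s(c):
  c=4: 4 × 0.86 = 3.440
  c=5: 5 × 0.76 = 3.800
  c=6: 6 × 0.70 = 4.200
  c=7: 7 × 0.59 = 4.130
  c=8: 8 × 0.51 = 4.080
  c=9: 9 × 0.46 = 4.140
  c=10: 10 × 0.39 = 3.900
  c=11: 11 × 0.27 = 2.970
Maximum at c = 6 (4.200 recruits).

6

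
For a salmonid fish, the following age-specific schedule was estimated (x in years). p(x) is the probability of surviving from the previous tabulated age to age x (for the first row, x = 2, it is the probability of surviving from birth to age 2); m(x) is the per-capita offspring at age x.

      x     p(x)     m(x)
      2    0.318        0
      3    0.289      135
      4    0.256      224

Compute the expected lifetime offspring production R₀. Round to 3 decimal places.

17.677

Survivorship from birth: l_x = p_2·p_3·…·p_x.
  l_2 = 0.31800
  l_3 = 0.09190
  l_4 = 0.02353
R₀ = Σ l_x m(x):
  age 2: 0.31800 × 0 = 0.0000
  age 3: 0.09190 × 135 = 12.4065
  age 4: 0.02353 × 224 = 5.2707
R₀ = 0.0000 + 12.4065 + 5.2707 = 17.6772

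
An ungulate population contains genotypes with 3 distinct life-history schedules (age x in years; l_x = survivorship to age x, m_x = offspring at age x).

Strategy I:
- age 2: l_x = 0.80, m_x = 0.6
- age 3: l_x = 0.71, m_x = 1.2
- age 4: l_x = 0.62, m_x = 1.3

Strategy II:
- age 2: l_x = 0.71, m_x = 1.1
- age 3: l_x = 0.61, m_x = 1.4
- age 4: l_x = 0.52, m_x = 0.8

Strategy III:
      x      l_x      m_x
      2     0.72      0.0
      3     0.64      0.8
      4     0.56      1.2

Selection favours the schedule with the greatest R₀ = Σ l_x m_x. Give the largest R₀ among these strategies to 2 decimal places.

2.14

Strategy I: R₀ = 0.80×0.6 + 0.71×1.2 + 0.62×1.3 = 2.1380
Strategy II: R₀ = 0.71×1.1 + 0.61×1.4 + 0.52×0.8 = 2.0510
Strategy III: R₀ = 0.72×0.0 + 0.64×0.8 + 0.56×1.2 = 1.1840
Highest R₀: strategy I with 2.1380.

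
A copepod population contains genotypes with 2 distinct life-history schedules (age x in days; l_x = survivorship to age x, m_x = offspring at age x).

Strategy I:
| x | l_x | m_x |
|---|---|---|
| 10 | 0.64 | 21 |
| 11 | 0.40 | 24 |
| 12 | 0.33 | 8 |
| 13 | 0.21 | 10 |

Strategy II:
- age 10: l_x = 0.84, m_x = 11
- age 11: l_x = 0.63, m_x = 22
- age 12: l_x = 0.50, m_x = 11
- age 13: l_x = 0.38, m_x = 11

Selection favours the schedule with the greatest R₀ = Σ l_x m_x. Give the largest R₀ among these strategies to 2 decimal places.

Strategy I: R₀ = 0.64×21 + 0.40×24 + 0.33×8 + 0.21×10 = 27.7800
Strategy II: R₀ = 0.84×11 + 0.63×22 + 0.50×11 + 0.38×11 = 32.7800
Highest R₀: strategy II with 32.7800.

32.78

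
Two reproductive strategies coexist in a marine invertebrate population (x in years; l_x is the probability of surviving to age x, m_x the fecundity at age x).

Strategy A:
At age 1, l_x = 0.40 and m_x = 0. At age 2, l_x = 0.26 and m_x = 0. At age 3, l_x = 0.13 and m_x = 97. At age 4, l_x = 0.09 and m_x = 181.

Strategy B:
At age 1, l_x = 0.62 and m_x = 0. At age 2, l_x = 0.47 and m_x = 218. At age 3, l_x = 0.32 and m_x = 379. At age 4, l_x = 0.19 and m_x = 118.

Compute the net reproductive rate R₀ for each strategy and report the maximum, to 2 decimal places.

246.16

Strategy A: R₀ = 0.40×0 + 0.26×0 + 0.13×97 + 0.09×181 = 28.9000
Strategy B: R₀ = 0.62×0 + 0.47×218 + 0.32×379 + 0.19×118 = 246.1600
Highest R₀: strategy B with 246.1600.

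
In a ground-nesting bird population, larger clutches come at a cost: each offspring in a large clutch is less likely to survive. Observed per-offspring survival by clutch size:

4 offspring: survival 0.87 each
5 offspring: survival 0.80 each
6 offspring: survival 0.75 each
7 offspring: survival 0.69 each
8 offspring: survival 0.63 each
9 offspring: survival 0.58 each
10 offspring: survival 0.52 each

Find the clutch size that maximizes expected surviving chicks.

Expected surviving chicks = c × s(c):
  c=4: 4 × 0.87 = 3.480
  c=5: 5 × 0.80 = 4.000
  c=6: 6 × 0.75 = 4.500
  c=7: 7 × 0.69 = 4.830
  c=8: 8 × 0.63 = 5.040
  c=9: 9 × 0.58 = 5.220
  c=10: 10 × 0.52 = 5.200
Maximum at c = 9 (5.220 surviving chicks).

9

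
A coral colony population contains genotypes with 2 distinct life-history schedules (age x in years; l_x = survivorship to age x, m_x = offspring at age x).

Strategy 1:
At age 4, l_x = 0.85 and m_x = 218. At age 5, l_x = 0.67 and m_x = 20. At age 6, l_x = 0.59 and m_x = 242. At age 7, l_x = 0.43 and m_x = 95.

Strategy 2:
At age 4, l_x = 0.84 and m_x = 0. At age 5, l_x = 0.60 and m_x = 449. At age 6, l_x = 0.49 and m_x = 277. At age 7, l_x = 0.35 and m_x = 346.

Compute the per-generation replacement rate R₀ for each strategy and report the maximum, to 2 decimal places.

Strategy 1: R₀ = 0.85×218 + 0.67×20 + 0.59×242 + 0.43×95 = 382.3300
Strategy 2: R₀ = 0.84×0 + 0.60×449 + 0.49×277 + 0.35×346 = 526.2300
Highest R₀: strategy 2 with 526.2300.

526.23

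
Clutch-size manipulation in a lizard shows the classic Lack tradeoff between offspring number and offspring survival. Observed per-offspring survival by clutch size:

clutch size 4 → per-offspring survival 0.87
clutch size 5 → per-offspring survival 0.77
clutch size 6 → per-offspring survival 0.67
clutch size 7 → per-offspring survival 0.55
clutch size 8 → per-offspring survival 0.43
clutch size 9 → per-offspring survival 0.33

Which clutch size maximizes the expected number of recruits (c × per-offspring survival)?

Expected recruits = c × s(c):
  c=4: 4 × 0.87 = 3.480
  c=5: 5 × 0.77 = 3.850
  c=6: 6 × 0.67 = 4.020
  c=7: 7 × 0.55 = 3.850
  c=8: 8 × 0.43 = 3.440
  c=9: 9 × 0.33 = 2.970
Maximum at c = 6 (4.020 recruits).

6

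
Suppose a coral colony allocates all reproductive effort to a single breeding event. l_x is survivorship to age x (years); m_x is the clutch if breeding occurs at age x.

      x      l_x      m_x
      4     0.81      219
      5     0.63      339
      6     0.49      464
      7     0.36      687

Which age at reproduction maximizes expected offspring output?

7

Expected offspring if breeding at age x = l_x × m_x:
  age 4: 0.81 × 219 = 177.390
  age 5: 0.63 × 339 = 213.570
  age 6: 0.49 × 464 = 227.360
  age 7: 0.36 × 687 = 247.320
Maximum at age 7 (247.320).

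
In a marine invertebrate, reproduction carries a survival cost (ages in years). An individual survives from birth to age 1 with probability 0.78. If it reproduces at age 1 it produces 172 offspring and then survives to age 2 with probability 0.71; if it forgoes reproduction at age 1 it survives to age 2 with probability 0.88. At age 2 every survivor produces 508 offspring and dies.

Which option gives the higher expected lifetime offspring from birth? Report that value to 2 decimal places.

415.49

breed at age 1: R₀ = 0.78 × (172 + 0.71 × 508) = 0.78 × 532.6800 = 415.4904
delay to age 2: R₀ = 0.78 × (0.88 × 508) = 0.78 × 447.0400 = 348.6912
Higher: breed at age 1 (415.4904).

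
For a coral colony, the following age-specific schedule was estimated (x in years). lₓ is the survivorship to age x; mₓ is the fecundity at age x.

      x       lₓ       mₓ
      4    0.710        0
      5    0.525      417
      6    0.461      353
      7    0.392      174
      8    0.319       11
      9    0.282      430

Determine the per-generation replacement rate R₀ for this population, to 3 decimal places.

574.635

R₀ = Σ lₓ mₓ:
  age 4: 0.710 × 0 = 0.0000
  age 5: 0.525 × 417 = 218.9250
  age 6: 0.461 × 353 = 162.7330
  age 7: 0.392 × 174 = 68.2080
  age 8: 0.319 × 11 = 3.5090
  age 9: 0.282 × 430 = 121.2600
R₀ = 0.0000 + 218.9250 + 162.7330 + 68.2080 + 3.5090 + 121.2600 = 574.6350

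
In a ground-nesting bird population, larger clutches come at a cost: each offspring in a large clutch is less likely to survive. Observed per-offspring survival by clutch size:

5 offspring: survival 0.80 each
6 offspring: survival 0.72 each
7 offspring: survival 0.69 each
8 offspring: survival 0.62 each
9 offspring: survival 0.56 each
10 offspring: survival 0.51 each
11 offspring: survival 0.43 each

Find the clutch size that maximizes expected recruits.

10

Expected recruits = c × s(c):
  c=5: 5 × 0.80 = 4.000
  c=6: 6 × 0.72 = 4.320
  c=7: 7 × 0.69 = 4.830
  c=8: 8 × 0.62 = 4.960
  c=9: 9 × 0.56 = 5.040
  c=10: 10 × 0.51 = 5.100
  c=11: 11 × 0.43 = 4.730
Maximum at c = 10 (5.100 recruits).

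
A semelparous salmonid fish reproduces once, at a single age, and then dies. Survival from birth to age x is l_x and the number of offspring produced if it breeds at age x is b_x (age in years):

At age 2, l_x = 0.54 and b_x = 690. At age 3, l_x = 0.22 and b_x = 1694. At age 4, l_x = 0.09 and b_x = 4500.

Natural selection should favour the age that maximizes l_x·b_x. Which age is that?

Expected offspring if breeding at age x = l_x × b_x:
  age 2: 0.54 × 690 = 372.600
  age 3: 0.22 × 1694 = 372.680
  age 4: 0.09 × 4500 = 405.000
Maximum at age 4 (405.000).

4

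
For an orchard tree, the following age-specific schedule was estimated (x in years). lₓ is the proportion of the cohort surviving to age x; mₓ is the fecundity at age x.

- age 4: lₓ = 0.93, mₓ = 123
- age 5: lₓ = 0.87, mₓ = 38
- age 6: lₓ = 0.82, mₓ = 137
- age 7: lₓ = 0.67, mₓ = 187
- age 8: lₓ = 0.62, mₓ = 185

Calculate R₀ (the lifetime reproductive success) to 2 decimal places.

R₀ = Σ lₓ mₓ:
  age 4: 0.93 × 123 = 114.3900
  age 5: 0.87 × 38 = 33.0600
  age 6: 0.82 × 137 = 112.3400
  age 7: 0.67 × 187 = 125.2900
  age 8: 0.62 × 185 = 114.7000
R₀ = 114.3900 + 33.0600 + 112.3400 + 125.2900 + 114.7000 = 499.7800

499.78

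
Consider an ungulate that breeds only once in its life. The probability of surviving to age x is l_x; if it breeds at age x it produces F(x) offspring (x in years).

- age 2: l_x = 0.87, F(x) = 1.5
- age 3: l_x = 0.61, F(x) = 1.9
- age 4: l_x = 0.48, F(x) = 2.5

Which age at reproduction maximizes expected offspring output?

Expected offspring if breeding at age x = l_x × F(x):
  age 2: 0.87 × 1.5 = 1.305
  age 3: 0.61 × 1.9 = 1.159
  age 4: 0.48 × 2.5 = 1.200
Maximum at age 2 (1.305).

2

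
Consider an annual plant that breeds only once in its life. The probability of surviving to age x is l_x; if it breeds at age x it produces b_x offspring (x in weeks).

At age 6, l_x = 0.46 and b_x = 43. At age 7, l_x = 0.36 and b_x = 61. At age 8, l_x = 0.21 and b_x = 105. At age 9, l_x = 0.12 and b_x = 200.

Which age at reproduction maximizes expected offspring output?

Expected offspring if breeding at age x = l_x × b_x:
  age 6: 0.46 × 43 = 19.780
  age 7: 0.36 × 61 = 21.960
  age 8: 0.21 × 105 = 22.050
  age 9: 0.12 × 200 = 24.000
Maximum at age 9 (24.000).

9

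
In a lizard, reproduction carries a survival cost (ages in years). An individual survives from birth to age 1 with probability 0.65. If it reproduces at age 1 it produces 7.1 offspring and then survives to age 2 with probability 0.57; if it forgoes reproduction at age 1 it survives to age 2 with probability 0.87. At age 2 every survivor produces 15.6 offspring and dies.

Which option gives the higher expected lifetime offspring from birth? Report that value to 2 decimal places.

breed at age 1: R₀ = 0.65 × (7.1 + 0.57 × 15.6) = 0.65 × 15.9920 = 10.3948
delay to age 2: R₀ = 0.65 × (0.87 × 15.6) = 0.65 × 13.5720 = 8.8218
Higher: breed at age 1 (10.3948).

10.39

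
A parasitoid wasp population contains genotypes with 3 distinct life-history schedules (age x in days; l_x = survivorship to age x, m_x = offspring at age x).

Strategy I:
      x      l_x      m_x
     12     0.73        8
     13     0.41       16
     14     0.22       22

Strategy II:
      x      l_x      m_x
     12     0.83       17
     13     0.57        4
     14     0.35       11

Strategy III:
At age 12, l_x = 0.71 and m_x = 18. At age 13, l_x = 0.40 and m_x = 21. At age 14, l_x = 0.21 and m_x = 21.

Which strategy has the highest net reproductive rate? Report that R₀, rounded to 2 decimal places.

Strategy I: R₀ = 0.73×8 + 0.41×16 + 0.22×22 = 17.2400
Strategy II: R₀ = 0.83×17 + 0.57×4 + 0.35×11 = 20.2400
Strategy III: R₀ = 0.71×18 + 0.40×21 + 0.21×21 = 25.5900
Highest R₀: strategy III with 25.5900.

25.59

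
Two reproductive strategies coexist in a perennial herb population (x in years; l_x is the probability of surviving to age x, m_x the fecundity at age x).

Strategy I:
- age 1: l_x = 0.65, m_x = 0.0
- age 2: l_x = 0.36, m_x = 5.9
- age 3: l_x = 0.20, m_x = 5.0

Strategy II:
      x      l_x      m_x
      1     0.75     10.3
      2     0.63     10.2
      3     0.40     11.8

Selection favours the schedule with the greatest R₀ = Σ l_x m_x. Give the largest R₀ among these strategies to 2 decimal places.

18.87

Strategy I: R₀ = 0.65×0.0 + 0.36×5.9 + 0.20×5.0 = 3.1240
Strategy II: R₀ = 0.75×10.3 + 0.63×10.2 + 0.40×11.8 = 18.8710
Highest R₀: strategy II with 18.8710.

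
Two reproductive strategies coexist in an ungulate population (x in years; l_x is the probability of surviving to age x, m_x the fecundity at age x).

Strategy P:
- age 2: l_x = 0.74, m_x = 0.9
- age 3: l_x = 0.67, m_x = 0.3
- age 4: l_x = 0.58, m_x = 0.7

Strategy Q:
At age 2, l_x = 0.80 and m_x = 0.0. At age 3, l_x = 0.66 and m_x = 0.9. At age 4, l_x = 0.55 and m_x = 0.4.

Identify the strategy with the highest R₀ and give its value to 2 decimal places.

1.27

Strategy P: R₀ = 0.74×0.9 + 0.67×0.3 + 0.58×0.7 = 1.2730
Strategy Q: R₀ = 0.80×0.0 + 0.66×0.9 + 0.55×0.4 = 0.8140
Highest R₀: strategy P with 1.2730.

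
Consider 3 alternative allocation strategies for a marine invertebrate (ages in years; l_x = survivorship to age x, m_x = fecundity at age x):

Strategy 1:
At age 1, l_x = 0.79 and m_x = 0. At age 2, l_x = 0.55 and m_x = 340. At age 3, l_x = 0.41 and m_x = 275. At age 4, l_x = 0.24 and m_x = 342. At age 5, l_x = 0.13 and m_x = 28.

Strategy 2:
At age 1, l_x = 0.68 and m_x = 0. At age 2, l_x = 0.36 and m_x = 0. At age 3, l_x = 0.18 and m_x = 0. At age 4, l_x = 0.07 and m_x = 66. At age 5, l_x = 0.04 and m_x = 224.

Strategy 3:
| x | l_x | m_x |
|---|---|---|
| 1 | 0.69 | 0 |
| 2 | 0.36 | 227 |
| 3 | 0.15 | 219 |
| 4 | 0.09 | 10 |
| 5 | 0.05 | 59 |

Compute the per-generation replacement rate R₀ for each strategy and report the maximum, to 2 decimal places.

Strategy 1: R₀ = 0.79×0 + 0.55×340 + 0.41×275 + 0.24×342 + 0.13×28 = 385.4700
Strategy 2: R₀ = 0.68×0 + 0.36×0 + 0.18×0 + 0.07×66 + 0.04×224 = 13.5800
Strategy 3: R₀ = 0.69×0 + 0.36×227 + 0.15×219 + 0.09×10 + 0.05×59 = 118.4200
Highest R₀: strategy 1 with 385.4700.

385.47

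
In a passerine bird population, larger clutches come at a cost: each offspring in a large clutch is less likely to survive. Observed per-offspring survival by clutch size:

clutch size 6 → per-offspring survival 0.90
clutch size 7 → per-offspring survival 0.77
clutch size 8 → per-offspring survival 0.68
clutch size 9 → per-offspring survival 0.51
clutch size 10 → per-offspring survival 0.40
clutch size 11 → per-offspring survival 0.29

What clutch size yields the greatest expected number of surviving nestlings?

Expected surviving nestlings = c × s(c):
  c=6: 6 × 0.90 = 5.400
  c=7: 7 × 0.77 = 5.390
  c=8: 8 × 0.68 = 5.440
  c=9: 9 × 0.51 = 4.590
  c=10: 10 × 0.40 = 4.000
  c=11: 11 × 0.29 = 3.190
Maximum at c = 8 (5.440 surviving nestlings).

8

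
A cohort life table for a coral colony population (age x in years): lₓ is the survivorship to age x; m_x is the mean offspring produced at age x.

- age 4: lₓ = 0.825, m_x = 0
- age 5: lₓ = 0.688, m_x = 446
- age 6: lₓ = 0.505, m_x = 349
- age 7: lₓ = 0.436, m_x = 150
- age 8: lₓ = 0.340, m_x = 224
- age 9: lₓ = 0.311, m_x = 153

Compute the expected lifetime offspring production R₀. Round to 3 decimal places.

R₀ = Σ lₓ m_x:
  age 4: 0.825 × 0 = 0.0000
  age 5: 0.688 × 446 = 306.8480
  age 6: 0.505 × 349 = 176.2450
  age 7: 0.436 × 150 = 65.4000
  age 8: 0.340 × 224 = 76.1600
  age 9: 0.311 × 153 = 47.5830
R₀ = 0.0000 + 306.8480 + 176.2450 + 65.4000 + 76.1600 + 47.5830 = 672.2360

672.236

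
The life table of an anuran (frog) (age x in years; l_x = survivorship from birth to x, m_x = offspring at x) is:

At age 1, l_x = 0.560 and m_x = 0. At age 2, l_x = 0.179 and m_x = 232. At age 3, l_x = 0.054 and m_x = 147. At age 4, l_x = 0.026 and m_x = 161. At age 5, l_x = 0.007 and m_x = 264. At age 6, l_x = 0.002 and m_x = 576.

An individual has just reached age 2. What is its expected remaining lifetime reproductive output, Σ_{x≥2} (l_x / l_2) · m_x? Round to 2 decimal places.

l_2 = 0.179. Conditional survival from age 2 to x is l_x / l_2.
  x=2: (0.179/0.179) × 232 = 232.0000
  x=3: (0.054/0.179) × 147 = 44.3464
  x=4: (0.026/0.179) × 161 = 23.3855
  x=5: (0.007/0.179) × 264 = 10.3240
  x=6: (0.002/0.179) × 576 = 6.4358
Sum = 232.0000 + 44.3464 + 23.3855 + 10.3240 + 6.4358 = 316.4916

316.49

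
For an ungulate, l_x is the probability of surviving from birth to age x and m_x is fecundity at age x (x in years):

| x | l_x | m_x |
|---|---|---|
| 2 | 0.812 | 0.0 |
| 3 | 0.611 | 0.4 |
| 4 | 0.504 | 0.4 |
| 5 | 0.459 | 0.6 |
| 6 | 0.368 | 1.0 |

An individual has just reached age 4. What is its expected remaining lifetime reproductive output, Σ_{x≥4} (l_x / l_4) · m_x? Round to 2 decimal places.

l_4 = 0.504. Conditional survival from age 4 to x is l_x / l_4.
  x=4: (0.504/0.504) × 0.4 = 0.4000
  x=5: (0.459/0.504) × 0.6 = 0.5464
  x=6: (0.368/0.504) × 1.0 = 0.7302
Sum = 0.4000 + 0.5464 + 0.7302 = 1.6766

1.68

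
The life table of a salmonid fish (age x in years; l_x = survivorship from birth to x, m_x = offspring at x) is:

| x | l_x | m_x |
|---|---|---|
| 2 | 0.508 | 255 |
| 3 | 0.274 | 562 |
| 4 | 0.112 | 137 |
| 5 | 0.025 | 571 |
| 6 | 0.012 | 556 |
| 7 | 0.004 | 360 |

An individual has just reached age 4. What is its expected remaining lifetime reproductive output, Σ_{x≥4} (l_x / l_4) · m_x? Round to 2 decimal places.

336.88

l_4 = 0.112. Conditional survival from age 4 to x is l_x / l_4.
  x=4: (0.112/0.112) × 137 = 137.0000
  x=5: (0.025/0.112) × 571 = 127.4554
  x=6: (0.012/0.112) × 556 = 59.5714
  x=7: (0.004/0.112) × 360 = 12.8571
Sum = 137.0000 + 127.4554 + 59.5714 + 12.8571 = 336.8839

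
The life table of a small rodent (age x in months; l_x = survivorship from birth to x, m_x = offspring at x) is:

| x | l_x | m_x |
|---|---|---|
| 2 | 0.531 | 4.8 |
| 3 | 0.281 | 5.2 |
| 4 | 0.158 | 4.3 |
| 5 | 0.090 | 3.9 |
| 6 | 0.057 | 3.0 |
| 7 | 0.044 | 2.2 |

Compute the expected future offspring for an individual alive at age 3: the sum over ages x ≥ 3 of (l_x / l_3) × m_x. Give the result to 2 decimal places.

9.82

l_3 = 0.281. Conditional survival from age 3 to x is l_x / l_3.
  x=3: (0.281/0.281) × 5.2 = 5.2000
  x=4: (0.158/0.281) × 4.3 = 2.4178
  x=5: (0.090/0.281) × 3.9 = 1.2491
  x=6: (0.057/0.281) × 3.0 = 0.6085
  x=7: (0.044/0.281) × 2.2 = 0.3445
Sum = 5.2000 + 2.4178 + 1.2491 + 0.6085 + 0.3445 = 9.8199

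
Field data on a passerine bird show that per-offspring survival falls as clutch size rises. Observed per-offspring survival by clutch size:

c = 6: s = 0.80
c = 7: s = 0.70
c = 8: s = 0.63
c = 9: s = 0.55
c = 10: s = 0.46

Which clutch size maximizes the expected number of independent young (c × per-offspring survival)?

8

Expected independent young = c × s(c):
  c=6: 6 × 0.80 = 4.800
  c=7: 7 × 0.70 = 4.900
  c=8: 8 × 0.63 = 5.040
  c=9: 9 × 0.55 = 4.950
  c=10: 10 × 0.46 = 4.600
Maximum at c = 8 (5.040 independent young).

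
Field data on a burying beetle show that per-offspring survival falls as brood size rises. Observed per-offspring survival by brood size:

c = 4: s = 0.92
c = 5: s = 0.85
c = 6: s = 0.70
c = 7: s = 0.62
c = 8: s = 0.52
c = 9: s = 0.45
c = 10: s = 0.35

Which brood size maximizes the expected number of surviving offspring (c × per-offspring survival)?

Expected surviving offspring = c × s(c):
  c=4: 4 × 0.92 = 3.680
  c=5: 5 × 0.85 = 4.250
  c=6: 6 × 0.70 = 4.200
  c=7: 7 × 0.62 = 4.340
  c=8: 8 × 0.52 = 4.160
  c=9: 9 × 0.45 = 4.050
  c=10: 10 × 0.35 = 3.500
Maximum at c = 7 (4.340 surviving offspring).

7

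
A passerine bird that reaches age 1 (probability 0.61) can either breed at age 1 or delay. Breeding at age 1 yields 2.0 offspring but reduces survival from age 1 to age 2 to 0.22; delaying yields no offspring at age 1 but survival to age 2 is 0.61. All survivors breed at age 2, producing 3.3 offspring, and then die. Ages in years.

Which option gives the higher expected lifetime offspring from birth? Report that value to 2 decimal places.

breed at age 1: R₀ = 0.61 × (2.0 + 0.22 × 3.3) = 0.61 × 2.7260 = 1.6629
delay to age 2: R₀ = 0.61 × (0.61 × 3.3) = 0.61 × 2.0130 = 1.2279
Higher: breed at age 1 (1.6629).

1.66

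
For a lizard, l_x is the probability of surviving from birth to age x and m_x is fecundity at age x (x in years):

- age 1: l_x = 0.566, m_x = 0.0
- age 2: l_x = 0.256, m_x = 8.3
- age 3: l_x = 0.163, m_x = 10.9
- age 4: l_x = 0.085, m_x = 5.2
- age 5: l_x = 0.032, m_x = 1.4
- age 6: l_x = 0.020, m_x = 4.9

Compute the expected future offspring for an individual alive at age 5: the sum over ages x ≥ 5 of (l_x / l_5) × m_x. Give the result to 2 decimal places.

4.46

l_5 = 0.032. Conditional survival from age 5 to x is l_x / l_5.
  x=5: (0.032/0.032) × 1.4 = 1.4000
  x=6: (0.020/0.032) × 4.9 = 3.0625
Sum = 1.4000 + 3.0625 = 4.4625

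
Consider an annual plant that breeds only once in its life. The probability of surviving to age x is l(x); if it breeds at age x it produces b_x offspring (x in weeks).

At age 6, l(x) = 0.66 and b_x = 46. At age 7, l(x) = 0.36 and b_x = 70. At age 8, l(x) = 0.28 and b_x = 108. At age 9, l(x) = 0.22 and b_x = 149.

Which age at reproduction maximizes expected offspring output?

9

Expected offspring if breeding at age x = l(x) × b_x:
  age 6: 0.66 × 46 = 30.360
  age 7: 0.36 × 70 = 25.200
  age 8: 0.28 × 108 = 30.240
  age 9: 0.22 × 149 = 32.780
Maximum at age 9 (32.780).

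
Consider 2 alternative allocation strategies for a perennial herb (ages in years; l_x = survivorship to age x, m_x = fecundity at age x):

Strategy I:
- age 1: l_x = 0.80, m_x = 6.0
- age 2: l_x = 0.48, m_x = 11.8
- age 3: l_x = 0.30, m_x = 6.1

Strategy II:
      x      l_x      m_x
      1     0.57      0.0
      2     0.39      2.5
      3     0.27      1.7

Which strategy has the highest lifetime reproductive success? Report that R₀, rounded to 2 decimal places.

Strategy I: R₀ = 0.80×6.0 + 0.48×11.8 + 0.30×6.1 = 12.2940
Strategy II: R₀ = 0.57×0.0 + 0.39×2.5 + 0.27×1.7 = 1.4340
Highest R₀: strategy I with 12.2940.

12.29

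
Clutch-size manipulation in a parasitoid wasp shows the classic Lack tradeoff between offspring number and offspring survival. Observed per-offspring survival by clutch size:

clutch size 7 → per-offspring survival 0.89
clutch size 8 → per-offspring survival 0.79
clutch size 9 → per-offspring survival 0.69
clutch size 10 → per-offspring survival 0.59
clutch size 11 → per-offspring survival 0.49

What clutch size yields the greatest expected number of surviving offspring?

8

Expected surviving offspring = c × s(c):
  c=7: 7 × 0.89 = 6.230
  c=8: 8 × 0.79 = 6.320
  c=9: 9 × 0.69 = 6.210
  c=10: 10 × 0.59 = 5.900
  c=11: 11 × 0.49 = 5.390
Maximum at c = 8 (6.320 surviving offspring).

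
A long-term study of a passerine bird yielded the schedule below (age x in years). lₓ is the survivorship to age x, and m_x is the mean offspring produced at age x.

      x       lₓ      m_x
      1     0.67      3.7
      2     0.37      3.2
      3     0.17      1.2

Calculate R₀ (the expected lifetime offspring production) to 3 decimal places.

3.867

R₀ = Σ lₓ m_x:
  age 1: 0.67 × 3.7 = 2.4790
  age 2: 0.37 × 3.2 = 1.1840
  age 3: 0.17 × 1.2 = 0.2040
R₀ = 2.4790 + 1.1840 + 0.2040 = 3.8670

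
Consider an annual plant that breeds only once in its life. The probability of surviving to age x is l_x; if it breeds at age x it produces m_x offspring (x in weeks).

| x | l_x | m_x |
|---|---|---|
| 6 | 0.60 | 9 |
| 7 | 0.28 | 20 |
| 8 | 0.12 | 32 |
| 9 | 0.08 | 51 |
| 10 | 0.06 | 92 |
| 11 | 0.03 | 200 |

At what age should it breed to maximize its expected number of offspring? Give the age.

Expected offspring if breeding at age x = l_x × m_x:
  age 6: 0.60 × 9 = 5.400
  age 7: 0.28 × 20 = 5.600
  age 8: 0.12 × 32 = 3.840
  age 9: 0.08 × 51 = 4.080
  age 10: 0.06 × 92 = 5.520
  age 11: 0.03 × 200 = 6.000
Maximum at age 11 (6.000).

11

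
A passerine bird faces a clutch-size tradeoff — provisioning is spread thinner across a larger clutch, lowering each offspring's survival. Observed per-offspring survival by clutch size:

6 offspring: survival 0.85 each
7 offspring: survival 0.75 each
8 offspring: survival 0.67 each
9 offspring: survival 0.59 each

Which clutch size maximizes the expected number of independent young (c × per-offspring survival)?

Expected independent young = c × s(c):
  c=6: 6 × 0.85 = 5.100
  c=7: 7 × 0.75 = 5.250
  c=8: 8 × 0.67 = 5.360
  c=9: 9 × 0.59 = 5.310
Maximum at c = 8 (5.360 independent young).

8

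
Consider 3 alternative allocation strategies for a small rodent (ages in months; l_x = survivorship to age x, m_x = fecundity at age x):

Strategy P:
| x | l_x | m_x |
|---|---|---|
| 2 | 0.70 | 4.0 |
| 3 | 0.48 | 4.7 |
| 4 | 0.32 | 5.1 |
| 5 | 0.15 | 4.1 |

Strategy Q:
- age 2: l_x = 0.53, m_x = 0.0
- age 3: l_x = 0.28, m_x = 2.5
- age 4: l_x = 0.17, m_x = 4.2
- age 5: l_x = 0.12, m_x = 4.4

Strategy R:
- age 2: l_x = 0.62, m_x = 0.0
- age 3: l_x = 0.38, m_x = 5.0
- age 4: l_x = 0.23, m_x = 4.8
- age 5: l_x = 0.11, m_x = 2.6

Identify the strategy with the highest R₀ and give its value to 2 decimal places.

Strategy P: R₀ = 0.70×4.0 + 0.48×4.7 + 0.32×5.1 + 0.15×4.1 = 7.3030
Strategy Q: R₀ = 0.53×0.0 + 0.28×2.5 + 0.17×4.2 + 0.12×4.4 = 1.9420
Strategy R: R₀ = 0.62×0.0 + 0.38×5.0 + 0.23×4.8 + 0.11×2.6 = 3.2900
Highest R₀: strategy P with 7.3030.

7.30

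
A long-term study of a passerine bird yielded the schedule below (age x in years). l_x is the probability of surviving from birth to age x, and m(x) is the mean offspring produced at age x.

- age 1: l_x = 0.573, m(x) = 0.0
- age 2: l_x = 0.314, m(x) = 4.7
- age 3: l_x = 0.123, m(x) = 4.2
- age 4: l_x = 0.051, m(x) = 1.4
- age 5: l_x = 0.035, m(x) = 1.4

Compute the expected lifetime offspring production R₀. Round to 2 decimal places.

R₀ = Σ l_x m(x):
  age 1: 0.573 × 0.0 = 0.0000
  age 2: 0.314 × 4.7 = 1.4758
  age 3: 0.123 × 4.2 = 0.5166
  age 4: 0.051 × 1.4 = 0.0714
  age 5: 0.035 × 1.4 = 0.0490
R₀ = 0.0000 + 1.4758 + 0.5166 + 0.0714 + 0.0490 = 2.1128

2.11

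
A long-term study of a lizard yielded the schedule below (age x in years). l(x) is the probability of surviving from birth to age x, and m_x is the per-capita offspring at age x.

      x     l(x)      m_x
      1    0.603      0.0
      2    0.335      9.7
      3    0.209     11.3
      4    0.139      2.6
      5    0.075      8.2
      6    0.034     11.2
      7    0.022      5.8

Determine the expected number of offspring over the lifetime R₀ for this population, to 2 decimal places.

R₀ = Σ l(x) m_x:
  age 1: 0.603 × 0.0 = 0.0000
  age 2: 0.335 × 9.7 = 3.2495
  age 3: 0.209 × 11.3 = 2.3617
  age 4: 0.139 × 2.6 = 0.3614
  age 5: 0.075 × 8.2 = 0.6150
  age 6: 0.034 × 11.2 = 0.3808
  age 7: 0.022 × 5.8 = 0.1276
R₀ = 0.0000 + 3.2495 + 2.3617 + 0.3614 + 0.6150 + 0.3808 + 0.1276 = 7.0960

7.10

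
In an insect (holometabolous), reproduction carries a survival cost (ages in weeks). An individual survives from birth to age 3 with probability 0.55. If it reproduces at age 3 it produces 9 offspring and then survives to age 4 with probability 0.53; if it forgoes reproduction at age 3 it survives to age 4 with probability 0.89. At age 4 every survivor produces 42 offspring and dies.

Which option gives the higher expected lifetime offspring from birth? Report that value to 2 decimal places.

20.56

breed at age 3: R₀ = 0.55 × (9 + 0.53 × 42) = 0.55 × 31.2600 = 17.1930
delay to age 4: R₀ = 0.55 × (0.89 × 42) = 0.55 × 37.3800 = 20.5590
Higher: delay to age 4 (20.5590).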